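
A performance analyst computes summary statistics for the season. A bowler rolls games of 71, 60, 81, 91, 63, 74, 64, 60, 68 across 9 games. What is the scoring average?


Average = sum / n
Sum = 632
Average = 632 / 9 = 70.2222

70.2222


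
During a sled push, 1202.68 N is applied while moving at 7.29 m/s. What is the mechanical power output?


P = F * v
P = 1202.68 * 7.29
P = 8767.5372 W

8767.5372 W


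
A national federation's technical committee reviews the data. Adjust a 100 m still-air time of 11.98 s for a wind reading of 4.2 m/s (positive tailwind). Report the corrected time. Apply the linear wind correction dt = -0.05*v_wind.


dt = -0.05 * v_wind = -0.05 * 4.2 = -0.21 s
t_corrected = t_still + dt = 11.98 + (-0.21)
t_corrected = 11.77 s

11.77 s


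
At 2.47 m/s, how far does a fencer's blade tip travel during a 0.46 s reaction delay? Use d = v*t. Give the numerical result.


d = v * t
d = 2.47 * 0.46
d = 1.1362 m

1.1362 m


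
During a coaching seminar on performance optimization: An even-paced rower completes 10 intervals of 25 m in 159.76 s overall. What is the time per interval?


Split time = total_time / n_laps = 159.76 / 10
Split time = 15.976 s per lap

15.976 s


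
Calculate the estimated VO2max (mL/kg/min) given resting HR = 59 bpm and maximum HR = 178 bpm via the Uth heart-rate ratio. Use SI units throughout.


VO2max = 15.3 * HRmax / HRrest
VO2max = 15.3 * 178 / 59
VO2max = 2723.4 / 59 = 46.1593 mL/kg/min

46.1593 mL/kg/min


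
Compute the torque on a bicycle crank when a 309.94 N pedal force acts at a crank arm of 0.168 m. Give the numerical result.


tau = F * d
tau = 309.94 * 0.168
tau = 52.0699 N*m

52.0699 N*m


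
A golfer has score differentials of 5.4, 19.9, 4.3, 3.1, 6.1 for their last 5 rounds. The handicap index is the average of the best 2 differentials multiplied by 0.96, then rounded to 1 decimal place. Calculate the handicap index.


All differentials: 5.4, 19.9, 4.3, 3.1, 6.1
Sorted: 3.1, 4.3, 5.4, 6.1, 19.9
Best 2: 3.1, 4.3
Average of best = 7.4 / 2 = 3.7
Raw index = 3.7 * 0.96 = 3.552
Handicap index = round(3.552, 1) = 3.6

3.6


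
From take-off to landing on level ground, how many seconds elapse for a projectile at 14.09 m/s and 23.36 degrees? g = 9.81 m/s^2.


T = 2*v*sin(theta)/g
sin(theta) = sin(23.36 deg) = 0.3965
T = 2*14.09*0.3965 / 9.81
T = 11.1736 / 9.81 = 1.139 s

1.139 s


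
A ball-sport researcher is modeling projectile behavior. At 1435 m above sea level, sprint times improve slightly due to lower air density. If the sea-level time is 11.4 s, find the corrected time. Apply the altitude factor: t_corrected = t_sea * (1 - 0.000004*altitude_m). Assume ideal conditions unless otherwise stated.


Correction factor = 1 - 0.000004 * 1435 = 0.99426
t_corrected = t_sea * factor = 11.4 * 0.99426
t_corrected = 11.3346 s

11.3346 s


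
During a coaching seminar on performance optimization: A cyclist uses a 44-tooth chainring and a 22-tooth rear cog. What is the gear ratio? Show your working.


GR = front_teeth / rear_teeth
GR = 44 / 22
GR = 2

2


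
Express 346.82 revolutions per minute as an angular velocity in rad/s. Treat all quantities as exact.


omega = RPM * 2 * pi / 60
omega = 346.82 * 2 * 3.14159 / 60
omega = 2179.1343 / 60 = 36.3189 rad/s

36.3189 rad/s


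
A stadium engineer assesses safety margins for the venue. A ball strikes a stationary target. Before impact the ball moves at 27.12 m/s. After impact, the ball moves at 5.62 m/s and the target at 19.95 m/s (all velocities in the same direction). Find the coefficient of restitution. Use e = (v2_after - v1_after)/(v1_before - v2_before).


e = (v2_after - v1_after) / (v1_before - v2_before)
Numerator = 19.95 - 5.62 = 14.33
Denominator = 27.12 - 0 = 27.12
e = 14.33 / 27.12 = 0.5284

0.5284


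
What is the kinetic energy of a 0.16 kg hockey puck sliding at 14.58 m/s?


KE = 0.5 * m * v^2
KE = 0.5 * 0.16 * 14.58^2
KE = 0.5 * 0.16 * 212.5764 = 17.0061 J

17.0061 J


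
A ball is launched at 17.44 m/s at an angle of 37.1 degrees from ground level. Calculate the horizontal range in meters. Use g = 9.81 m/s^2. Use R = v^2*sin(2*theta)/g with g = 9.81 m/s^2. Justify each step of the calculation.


R = v^2 * sin(2*theta) / g
Convert angle to radians: theta = 37.1 deg = 0.6475 rad
sin(2*theta) = sin(1.295) = 0.9622
R = 17.44^2 * 0.9622 / 9.81
R = 304.1536 * 0.9622 / 9.81 = 29.833 m

29.833 m


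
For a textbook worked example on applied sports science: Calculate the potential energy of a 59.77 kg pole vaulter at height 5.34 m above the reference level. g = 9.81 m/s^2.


PE = m * g * h
PE = 59.77 * 9.81 * 5.34
PE = 586.3437 * 5.34 = 3131.0754 J

3131.0754 J


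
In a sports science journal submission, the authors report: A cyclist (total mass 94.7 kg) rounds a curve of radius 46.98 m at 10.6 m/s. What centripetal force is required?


Fc = m * v^2 / r
v^2 = 10.6^2 = 112.36
Fc = 94.7 * 112.36 / 46.98
Fc = 10640.492 / 46.98 = 226.4898 N

226.4898 N


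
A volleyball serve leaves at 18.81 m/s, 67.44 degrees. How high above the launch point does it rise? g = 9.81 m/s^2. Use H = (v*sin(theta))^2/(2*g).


H = (v*sin(theta))^2 / (2*g)
vy = v*sin(theta) = 18.81 * sin(67.44 deg) = 17.3706 m/s
H = vy^2 / (2*g) = 301.7387 / (2*9.81)
H = 301.7387 / 19.62 = 15.3791 m

15.3791 m


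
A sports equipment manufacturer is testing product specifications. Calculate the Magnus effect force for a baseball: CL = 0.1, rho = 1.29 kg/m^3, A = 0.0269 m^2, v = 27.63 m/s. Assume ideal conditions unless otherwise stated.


FM = 0.5 * CL * rho * A * v^2
FM = 0.5 * 0.1 * 1.29 * 0.0269 * 27.63^2
v^2 = 763.4169
FM = 0.5 * 0.1 * 1.29 * 0.0269 * 763.4169 = 1.3246 N

1.3246 N


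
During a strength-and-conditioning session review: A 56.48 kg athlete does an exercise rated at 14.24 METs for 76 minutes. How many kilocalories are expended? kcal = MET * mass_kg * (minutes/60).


kcal = MET * mass * time_hr
Convert time: 76 min = 1.2667 hr
kcal = 14.24 * 56.48 * 1.2667
kcal = 1018.7486 kcal

1018.7486 kcal


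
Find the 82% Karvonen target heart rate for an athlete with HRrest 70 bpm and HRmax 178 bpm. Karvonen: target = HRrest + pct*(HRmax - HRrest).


Target = HRrest + pct*(HRmax - HRrest)
Heart rate reserve = HRmax - HRrest = 178 - 70 = 108 bpm
Fraction = 82% = 0.82
Target = 70 + 0.82 * 108
Target = 70 + 88.56 = 158.56 bpm

158.56 bpm


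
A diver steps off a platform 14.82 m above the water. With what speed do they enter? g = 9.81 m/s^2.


v = sqrt(2 * g * h)
v = sqrt(2 * 9.81 * 14.82)
v = sqrt(290.7684) = 17.0519 m/s

17.0519 m/s


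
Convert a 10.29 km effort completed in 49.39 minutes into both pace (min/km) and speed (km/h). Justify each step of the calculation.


Pace = time / distance = 49.39 min / 10.29 km = 4.7998 min/km
Speed = distance / time_in_hours = 10.29 / 0.8232 hr
Speed = 12.5005 km/h

4.7998 min/km, 12.5005 km/h


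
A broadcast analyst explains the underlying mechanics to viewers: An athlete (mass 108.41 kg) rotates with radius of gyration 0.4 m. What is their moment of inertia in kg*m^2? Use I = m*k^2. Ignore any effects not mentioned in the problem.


I = m * k^2
I = 108.41 * 0.4^2
I = 108.41 * 0.16 = 17.3456 kg*m^2

17.3456 kg*m^2


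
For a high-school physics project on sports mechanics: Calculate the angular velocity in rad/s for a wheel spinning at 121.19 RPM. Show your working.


omega = RPM * 2 * pi / 60
omega = 121.19 * 2 * 3.14159 / 60
omega = 761.4592 / 60 = 12.691 rad/s

12.691 rad/s


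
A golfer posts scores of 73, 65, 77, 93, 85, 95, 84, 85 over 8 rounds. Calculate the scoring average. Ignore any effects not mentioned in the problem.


Average = sum / n
Sum = 657
Average = 657 / 8 = 82.125

82.125


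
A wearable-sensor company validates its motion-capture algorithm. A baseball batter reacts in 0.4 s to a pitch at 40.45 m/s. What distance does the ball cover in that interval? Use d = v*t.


d = v * t
d = 40.45 * 0.4
d = 16.18 m

16.18 m


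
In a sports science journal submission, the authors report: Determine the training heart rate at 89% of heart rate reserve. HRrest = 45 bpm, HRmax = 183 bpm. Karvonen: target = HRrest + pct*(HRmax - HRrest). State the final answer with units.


Target = HRrest + pct*(HRmax - HRrest)
Heart rate reserve = HRmax - HRrest = 183 - 45 = 138 bpm
Fraction = 89% = 0.89
Target = 45 + 0.89 * 138
Target = 45 + 122.82 = 167.82 bpm

167.82 bpm


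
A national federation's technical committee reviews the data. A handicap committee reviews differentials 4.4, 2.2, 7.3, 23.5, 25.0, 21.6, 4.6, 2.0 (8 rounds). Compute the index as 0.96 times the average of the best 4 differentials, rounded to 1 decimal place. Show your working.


All differentials: 4.4, 2.2, 7.3, 23.5, 25.0, 21.6, 4.6, 2.0
Sorted: 2.0, 2.2, 4.4, 4.6, 7.3, 21.6, 23.5, 25.0
Best 4: 2.0, 2.2, 4.4, 4.6
Average of best = 13.2 / 4 = 3.3
Raw index = 3.3 * 0.96 = 3.168
Handicap index = round(3.168, 1) = 3.2

3.2


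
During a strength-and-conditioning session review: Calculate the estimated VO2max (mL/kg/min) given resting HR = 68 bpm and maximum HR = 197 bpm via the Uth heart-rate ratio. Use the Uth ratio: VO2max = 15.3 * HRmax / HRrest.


VO2max = 15.3 * HRmax / HRrest
VO2max = 15.3 * 197 / 68
VO2max = 3014.1 / 68 = 44.325 mL/kg/min

44.325 mL/kg/min


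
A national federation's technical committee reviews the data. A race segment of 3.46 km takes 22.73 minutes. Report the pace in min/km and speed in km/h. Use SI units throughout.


Pace = time / distance = 22.73 min / 3.46 km = 6.5694 min/km
Speed = distance / time_in_hours = 3.46 / 0.3788 hr
Speed = 9.1333 km/h

6.5694 min/km, 9.1333 km/h


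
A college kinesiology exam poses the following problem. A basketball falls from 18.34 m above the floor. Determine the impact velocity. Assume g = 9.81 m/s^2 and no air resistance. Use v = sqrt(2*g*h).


v = sqrt(2 * g * h)
v = sqrt(2 * 9.81 * 18.34)
v = sqrt(359.8308) = 18.9692 m/s

18.9692 m/s


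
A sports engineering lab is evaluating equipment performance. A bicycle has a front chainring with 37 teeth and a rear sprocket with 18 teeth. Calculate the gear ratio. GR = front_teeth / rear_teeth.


GR = front_teeth / rear_teeth
GR = 37 / 18
GR = 2.0556

2.0556


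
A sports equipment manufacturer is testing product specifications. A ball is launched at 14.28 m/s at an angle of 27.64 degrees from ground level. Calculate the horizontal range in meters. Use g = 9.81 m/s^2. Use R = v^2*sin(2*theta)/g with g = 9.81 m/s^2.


R = v^2 * sin(2*theta) / g
Convert angle to radians: theta = 27.64 deg = 0.4824 rad
sin(2*theta) = sin(0.9648) = 0.8219
R = 14.28^2 * 0.8219 / 9.81
R = 203.9184 * 0.8219 / 9.81 = 17.0856 m

17.0856 m


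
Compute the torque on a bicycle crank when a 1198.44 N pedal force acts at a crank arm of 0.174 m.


tau = F * d
tau = 1198.44 * 0.174
tau = 208.5286 N*m

208.5286 N*m


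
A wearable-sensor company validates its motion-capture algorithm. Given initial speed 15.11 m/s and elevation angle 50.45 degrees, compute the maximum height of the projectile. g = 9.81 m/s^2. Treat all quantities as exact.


H = (v*sin(theta))^2 / (2*g)
vy = v*sin(theta) = 15.11 * sin(50.45 deg) = 11.6509 m/s
H = vy^2 / (2*g) = 135.7424 / (2*9.81)
H = 135.7424 / 19.62 = 6.9186 m

6.9186 m


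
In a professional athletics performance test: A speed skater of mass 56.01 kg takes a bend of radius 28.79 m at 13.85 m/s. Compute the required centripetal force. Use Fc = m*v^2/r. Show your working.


Fc = m * v^2 / r
v^2 = 13.85^2 = 191.8225
Fc = 56.01 * 191.8225 / 28.79
Fc = 10743.9782 / 28.79 = 373.1844 N

373.1844 N


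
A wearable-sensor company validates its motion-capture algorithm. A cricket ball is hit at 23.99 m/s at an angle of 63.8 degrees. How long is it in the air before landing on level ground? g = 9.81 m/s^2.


T = 2*v*sin(theta)/g
sin(theta) = sin(63.8 deg) = 0.8973
T = 2*23.99*0.8973 / 9.81
T = 43.0505 / 9.81 = 4.3884 s

4.3884 s


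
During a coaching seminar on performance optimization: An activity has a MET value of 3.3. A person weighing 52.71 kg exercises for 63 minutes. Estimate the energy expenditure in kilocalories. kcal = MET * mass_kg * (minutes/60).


kcal = MET * mass * time_hr
Convert time: 63 min = 1.05 hr
kcal = 3.3 * 52.71 * 1.05
kcal = 182.6401 kcal

182.6401 kcal


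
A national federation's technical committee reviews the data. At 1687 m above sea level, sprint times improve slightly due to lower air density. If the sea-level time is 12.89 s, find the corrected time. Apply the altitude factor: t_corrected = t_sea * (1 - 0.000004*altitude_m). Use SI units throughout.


Correction factor = 1 - 0.000004 * 1687 = 0.993252
t_corrected = t_sea * factor = 12.89 * 0.993252
t_corrected = 12.803 s

12.803 s


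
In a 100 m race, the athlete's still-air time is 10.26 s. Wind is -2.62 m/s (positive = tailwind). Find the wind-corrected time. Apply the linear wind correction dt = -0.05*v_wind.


dt = -0.05 * v_wind = -0.05 * -2.62 = 0.131 s
t_corrected = t_still + dt = 10.26 + (0.131)
t_corrected = 10.391 s

10.391 s


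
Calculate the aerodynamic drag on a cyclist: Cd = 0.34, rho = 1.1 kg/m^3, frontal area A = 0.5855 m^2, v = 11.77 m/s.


Fd = 0.5 * Cd * rho * A * v^2
Fd = 0.5 * 0.34 * 1.1 * 0.5855 * 11.77^2
v^2 = 138.5329
Fd = 0.5 * 0.34 * 1.1 * 0.5855 * 138.5329 = 15.1678 N

15.1678 N


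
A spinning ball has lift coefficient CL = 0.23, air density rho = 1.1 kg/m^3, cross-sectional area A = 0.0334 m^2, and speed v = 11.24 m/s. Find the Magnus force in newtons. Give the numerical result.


FM = 0.5 * CL * rho * A * v^2
FM = 0.5 * 0.23 * 1.1 * 0.0334 * 11.24^2
v^2 = 126.3376
FM = 0.5 * 0.23 * 1.1 * 0.0334 * 126.3376 = 0.5338 N

0.5338 N


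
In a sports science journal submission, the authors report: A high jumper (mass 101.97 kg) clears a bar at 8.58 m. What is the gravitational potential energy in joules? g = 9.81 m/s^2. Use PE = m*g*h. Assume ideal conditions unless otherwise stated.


PE = m * g * h
PE = 101.97 * 9.81 * 8.58
PE = 1000.3257 * 8.58 = 8582.7945 J

8582.7945 J


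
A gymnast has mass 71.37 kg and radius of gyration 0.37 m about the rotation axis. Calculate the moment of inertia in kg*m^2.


I = m * k^2
I = 71.37 * 0.37^2
I = 71.37 * 0.1369 = 9.7706 kg*m^2

9.7706 kg*m^2


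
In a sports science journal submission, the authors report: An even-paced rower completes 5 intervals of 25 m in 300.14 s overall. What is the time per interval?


Split time = total_time / n_laps = 300.14 / 5
Split time = 60.028 s per lap

60.028 s


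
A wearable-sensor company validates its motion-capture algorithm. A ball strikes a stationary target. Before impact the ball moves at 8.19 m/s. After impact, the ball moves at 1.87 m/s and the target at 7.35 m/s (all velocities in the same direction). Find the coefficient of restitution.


e = (v2_after - v1_after) / (v1_before - v2_before)
Numerator = 7.35 - 1.87 = 5.48
Denominator = 8.19 - 0 = 8.19
e = 5.48 / 8.19 = 0.6691

0.6691


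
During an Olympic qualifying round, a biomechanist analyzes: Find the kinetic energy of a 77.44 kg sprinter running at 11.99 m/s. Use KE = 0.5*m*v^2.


KE = 0.5 * m * v^2
KE = 0.5 * 77.44 * 11.99^2
KE = 0.5 * 77.44 * 143.7601 = 5566.3911 J

5566.3911 J


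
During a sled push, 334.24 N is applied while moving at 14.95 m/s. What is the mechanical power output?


P = F * v
P = 334.24 * 14.95
P = 4996.888 W

4996.888 W


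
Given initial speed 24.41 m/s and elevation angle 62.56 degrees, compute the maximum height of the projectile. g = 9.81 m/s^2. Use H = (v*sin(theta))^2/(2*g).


H = (v*sin(theta))^2 / (2*g)
vy = v*sin(theta) = 24.41 * sin(62.56 deg) = 21.6637 m/s
H = vy^2 / (2*g) = 469.317 / (2*9.81)
H = 469.317 / 19.62 = 23.9203 m

23.9203 m


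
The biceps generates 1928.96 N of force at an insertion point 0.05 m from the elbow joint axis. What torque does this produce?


tau = F * d
tau = 1928.96 * 0.05
tau = 96.448 N*m

96.448 N*m


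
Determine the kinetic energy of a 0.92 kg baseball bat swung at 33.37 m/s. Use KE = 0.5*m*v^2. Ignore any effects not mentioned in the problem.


KE = 0.5 * m * v^2
KE = 0.5 * 0.92 * 33.37^2
KE = 0.5 * 0.92 * 1113.5569 = 512.2362 J

512.2362 J


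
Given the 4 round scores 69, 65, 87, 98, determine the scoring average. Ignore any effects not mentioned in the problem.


Average = sum / n
Sum = 319
Average = 319 / 4 = 79.75

79.75


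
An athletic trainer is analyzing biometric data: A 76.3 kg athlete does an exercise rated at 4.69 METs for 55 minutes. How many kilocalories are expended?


kcal = MET * mass * time_hr
Convert time: 55 min = 0.9167 hr
kcal = 4.69 * 76.3 * 0.9167
kcal = 328.0264 kcal

328.0264 kcal


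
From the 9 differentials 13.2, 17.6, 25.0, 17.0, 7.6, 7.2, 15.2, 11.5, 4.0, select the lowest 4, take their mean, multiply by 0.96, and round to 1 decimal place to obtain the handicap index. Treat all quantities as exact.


All differentials: 13.2, 17.6, 25.0, 17.0, 7.6, 7.2, 15.2, 11.5, 4.0
Sorted: 4.0, 7.2, 7.6, 11.5, 13.2, 15.2, 17.0, 17.6, 25.0
Best 4: 4.0, 7.2, 7.6, 11.5
Average of best = 30.3 / 4 = 7.575
Raw index = 7.575 * 0.96 = 7.272
Handicap index = round(7.272, 1) = 7.3

7.3


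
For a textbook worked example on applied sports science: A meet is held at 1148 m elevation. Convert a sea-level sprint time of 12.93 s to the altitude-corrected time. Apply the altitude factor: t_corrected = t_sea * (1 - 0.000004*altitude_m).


Correction factor = 1 - 0.000004 * 1148 = 0.995408
t_corrected = t_sea * factor = 12.93 * 0.995408
t_corrected = 12.8706 s

12.8706 s


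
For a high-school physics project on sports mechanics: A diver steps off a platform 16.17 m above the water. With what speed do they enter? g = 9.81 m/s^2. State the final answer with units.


v = sqrt(2 * g * h)
v = sqrt(2 * 9.81 * 16.17)
v = sqrt(317.2554) = 17.8117 m/s

17.8117 m/s


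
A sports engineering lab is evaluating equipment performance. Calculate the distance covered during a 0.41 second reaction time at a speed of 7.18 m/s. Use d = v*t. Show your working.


d = v * t
d = 7.18 * 0.41
d = 2.9438 m

2.9438 m


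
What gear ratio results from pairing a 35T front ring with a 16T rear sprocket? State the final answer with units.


GR = front_teeth / rear_teeth
GR = 35 / 16
GR = 2.1875

2.1875


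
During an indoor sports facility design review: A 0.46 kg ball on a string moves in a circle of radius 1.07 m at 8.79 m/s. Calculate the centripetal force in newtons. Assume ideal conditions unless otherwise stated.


Fc = m * v^2 / r
v^2 = 8.79^2 = 77.2641
Fc = 0.46 * 77.2641 / 1.07
Fc = 35.5415 / 1.07 = 33.2163 N

33.2163 N


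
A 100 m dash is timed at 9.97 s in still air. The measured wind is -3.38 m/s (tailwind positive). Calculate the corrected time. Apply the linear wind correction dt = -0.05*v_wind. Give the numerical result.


dt = -0.05 * v_wind = -0.05 * -3.38 = 0.169 s
t_corrected = t_still + dt = 9.97 + (0.169)
t_corrected = 10.139 s

10.139 s


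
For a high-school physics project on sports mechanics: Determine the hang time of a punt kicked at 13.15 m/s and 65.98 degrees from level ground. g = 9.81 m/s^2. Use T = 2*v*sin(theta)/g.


T = 2*v*sin(theta)/g
sin(theta) = sin(65.98 deg) = 0.9134
T = 2*13.15*0.9134 / 9.81
T = 24.0225 / 9.81 = 2.4488 s

2.4488 s


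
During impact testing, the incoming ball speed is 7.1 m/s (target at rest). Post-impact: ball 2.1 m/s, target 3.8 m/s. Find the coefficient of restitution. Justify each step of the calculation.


e = (v2_after - v1_after) / (v1_before - v2_before)
Numerator = 3.8 - 2.1 = 1.7
Denominator = 7.1 - 0 = 7.1
e = 1.7 / 7.1 = 0.2394

0.2394


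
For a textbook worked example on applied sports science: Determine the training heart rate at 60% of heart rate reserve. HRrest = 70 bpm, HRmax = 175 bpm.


Target = HRrest + pct*(HRmax - HRrest)
Heart rate reserve = HRmax - HRrest = 175 - 70 = 105 bpm
Fraction = 60% = 0.6
Target = 70 + 0.6 * 105
Target = 70 + 63 = 133 bpm

133 bpm


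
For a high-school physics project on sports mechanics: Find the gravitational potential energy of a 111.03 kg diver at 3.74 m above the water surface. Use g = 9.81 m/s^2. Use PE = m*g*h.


PE = m * g * h
PE = 111.03 * 9.81 * 3.74
PE = 1089.2043 * 3.74 = 4073.6241 J

4073.6241 J


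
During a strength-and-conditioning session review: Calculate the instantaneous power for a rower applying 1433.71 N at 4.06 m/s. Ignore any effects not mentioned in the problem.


P = F * v
P = 1433.71 * 4.06
P = 5820.8626 W

5820.8626 W


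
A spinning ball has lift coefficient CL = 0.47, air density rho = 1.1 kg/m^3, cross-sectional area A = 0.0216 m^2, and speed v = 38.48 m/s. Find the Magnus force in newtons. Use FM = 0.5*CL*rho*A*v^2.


FM = 0.5 * CL * rho * A * v^2
FM = 0.5 * 0.47 * 1.1 * 0.0216 * 38.48^2
v^2 = 1480.7104
FM = 0.5 * 0.47 * 1.1 * 0.0216 * 1480.7104 = 8.2677 N

8.2677 N


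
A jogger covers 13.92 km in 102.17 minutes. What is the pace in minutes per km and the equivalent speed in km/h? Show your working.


Pace = time / distance = 102.17 min / 13.92 km = 7.3398 min/km
Speed = distance / time_in_hours = 13.92 / 1.7028 hr
Speed = 8.1746 km/h

7.3398 min/km, 8.1746 km/h


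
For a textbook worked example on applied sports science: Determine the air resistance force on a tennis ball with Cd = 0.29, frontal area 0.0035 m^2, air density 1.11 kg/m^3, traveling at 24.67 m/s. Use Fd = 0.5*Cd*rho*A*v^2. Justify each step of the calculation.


Fd = 0.5 * Cd * rho * A * v^2
Fd = 0.5 * 0.29 * 1.11 * 0.0035 * 24.67^2
v^2 = 608.6089
Fd = 0.5 * 0.29 * 1.11 * 0.0035 * 608.6089 = 0.3428 N

0.3428 N


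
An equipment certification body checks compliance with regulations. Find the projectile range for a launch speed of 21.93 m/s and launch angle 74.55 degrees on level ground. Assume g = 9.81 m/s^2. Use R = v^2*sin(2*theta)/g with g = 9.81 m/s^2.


R = v^2 * sin(2*theta) / g
Convert angle to radians: theta = 74.55 deg = 1.3011 rad
sin(2*theta) = sin(2.6023) = 0.5135
R = 21.93^2 * 0.5135 / 9.81
R = 480.9249 * 0.5135 / 9.81 = 25.1758 m

25.1758 m


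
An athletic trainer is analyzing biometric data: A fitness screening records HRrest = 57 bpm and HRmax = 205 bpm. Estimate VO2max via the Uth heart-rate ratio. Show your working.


VO2max = 15.3 * HRmax / HRrest
VO2max = 15.3 * 205 / 57
VO2max = 3136.5 / 57 = 55.0263 mL/kg/min

55.0263 mL/kg/min


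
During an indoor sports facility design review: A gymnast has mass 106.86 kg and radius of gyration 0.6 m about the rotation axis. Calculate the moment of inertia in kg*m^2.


I = m * k^2
I = 106.86 * 0.6^2
I = 106.86 * 0.36 = 38.4696 kg*m^2

38.4696 kg*m^2


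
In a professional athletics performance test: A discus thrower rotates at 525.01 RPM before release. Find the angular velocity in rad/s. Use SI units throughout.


omega = RPM * 2 * pi / 60
omega = 525.01 * 2 * 3.14159 / 60
omega = 3298.7351 / 60 = 54.9789 rad/s

54.9789 rad/s


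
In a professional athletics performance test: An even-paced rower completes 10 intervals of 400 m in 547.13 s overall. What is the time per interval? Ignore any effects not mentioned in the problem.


Split time = total_time / n_laps = 547.13 / 10
Split time = 54.713 s per lap

54.713 s


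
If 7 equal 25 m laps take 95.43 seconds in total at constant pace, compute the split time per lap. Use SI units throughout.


Split time = total_time / n_laps = 95.43 / 7
Split time = 13.6329 s per lap

13.6329 s


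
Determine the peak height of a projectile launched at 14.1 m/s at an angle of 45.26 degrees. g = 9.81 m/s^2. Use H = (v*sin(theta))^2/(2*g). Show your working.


H = (v*sin(theta))^2 / (2*g)
vy = v*sin(theta) = 14.1 * sin(45.26 deg) = 10.0153 m/s
H = vy^2 / (2*g) = 100.3072 / (2*9.81)
H = 100.3072 / 19.62 = 5.1125 m

5.1125 m


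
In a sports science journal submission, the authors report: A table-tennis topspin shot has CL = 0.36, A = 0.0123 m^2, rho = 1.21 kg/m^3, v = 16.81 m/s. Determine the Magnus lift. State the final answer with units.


FM = 0.5 * CL * rho * A * v^2
FM = 0.5 * 0.36 * 1.21 * 0.0123 * 16.81^2
v^2 = 282.5761
FM = 0.5 * 0.36 * 1.21 * 0.0123 * 282.5761 = 0.757 N

0.757 N


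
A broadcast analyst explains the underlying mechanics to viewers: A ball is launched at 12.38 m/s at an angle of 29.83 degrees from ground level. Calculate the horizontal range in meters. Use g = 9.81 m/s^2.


R = v^2 * sin(2*theta) / g
Convert angle to radians: theta = 29.83 deg = 0.5206 rad
sin(2*theta) = sin(1.0413) = 0.863
R = 12.38^2 * 0.863 / 9.81
R = 153.2644 * 0.863 / 9.81 = 13.4836 m

13.4836 m


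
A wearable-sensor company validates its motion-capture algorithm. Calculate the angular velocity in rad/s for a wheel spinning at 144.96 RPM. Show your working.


omega = RPM * 2 * pi / 60
omega = 144.96 * 2 * 3.14159 / 60
omega = 910.8105 / 60 = 15.1802 rad/s

15.1802 rad/s


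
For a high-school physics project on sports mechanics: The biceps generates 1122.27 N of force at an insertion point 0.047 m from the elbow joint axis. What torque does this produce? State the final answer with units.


tau = F * d
tau = 1122.27 * 0.047
tau = 52.7467 N*m

52.7467 N*m


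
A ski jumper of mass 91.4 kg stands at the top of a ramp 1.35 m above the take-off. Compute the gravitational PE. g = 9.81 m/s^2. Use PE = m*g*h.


PE = m * g * h
PE = 91.4 * 9.81 * 1.35
PE = 896.634 * 1.35 = 1210.4559 J

1210.4559 J


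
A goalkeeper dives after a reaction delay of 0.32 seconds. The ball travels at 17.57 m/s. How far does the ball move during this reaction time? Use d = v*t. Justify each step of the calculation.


d = v * t
d = 17.57 * 0.32
d = 5.6224 m

5.6224 m


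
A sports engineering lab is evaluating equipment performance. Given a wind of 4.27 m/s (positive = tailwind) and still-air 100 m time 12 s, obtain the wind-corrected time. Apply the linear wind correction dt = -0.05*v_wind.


dt = -0.05 * v_wind = -0.05 * 4.27 = -0.2135 s
t_corrected = t_still + dt = 12 + (-0.2135)
t_corrected = 11.7865 s

11.7865 s


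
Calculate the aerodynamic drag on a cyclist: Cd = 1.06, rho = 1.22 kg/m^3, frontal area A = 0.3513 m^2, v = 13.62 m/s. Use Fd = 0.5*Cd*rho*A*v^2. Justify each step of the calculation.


Fd = 0.5 * Cd * rho * A * v^2
Fd = 0.5 * 1.06 * 1.22 * 0.3513 * 13.62^2
v^2 = 185.5044
Fd = 0.5 * 1.06 * 1.22 * 0.3513 * 185.5044 = 42.1374 N

42.1374 N


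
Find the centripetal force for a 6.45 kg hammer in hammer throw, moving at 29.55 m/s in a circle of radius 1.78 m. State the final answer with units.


Fc = m * v^2 / r
v^2 = 29.55^2 = 873.2025
Fc = 6.45 * 873.2025 / 1.78
Fc = 5632.1561 / 1.78 = 3164.1327 N

3164.1327 N


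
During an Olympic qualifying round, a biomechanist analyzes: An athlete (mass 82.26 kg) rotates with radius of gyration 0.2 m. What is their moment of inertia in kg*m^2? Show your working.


I = m * k^2
I = 82.26 * 0.2^2
I = 82.26 * 0.04 = 3.2904 kg*m^2

3.2904 kg*m^2


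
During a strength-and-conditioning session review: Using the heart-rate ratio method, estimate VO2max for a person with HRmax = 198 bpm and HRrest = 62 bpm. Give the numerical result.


VO2max = 15.3 * HRmax / HRrest
VO2max = 15.3 * 198 / 62
VO2max = 3029.4 / 62 = 48.8613 mL/kg/min

48.8613 mL/kg/min


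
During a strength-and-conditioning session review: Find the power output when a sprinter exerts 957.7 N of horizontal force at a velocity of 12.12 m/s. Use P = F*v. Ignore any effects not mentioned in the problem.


P = F * v
P = 957.7 * 12.12
P = 11607.324 W

11607.324 W


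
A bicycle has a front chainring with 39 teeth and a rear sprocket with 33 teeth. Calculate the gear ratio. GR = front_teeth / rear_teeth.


GR = front_teeth / rear_teeth
GR = 39 / 33
GR = 1.1818

1.1818


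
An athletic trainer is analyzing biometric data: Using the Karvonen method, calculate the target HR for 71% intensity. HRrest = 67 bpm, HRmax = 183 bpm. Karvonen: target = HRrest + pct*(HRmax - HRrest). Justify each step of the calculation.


Target = HRrest + pct*(HRmax - HRrest)
Heart rate reserve = HRmax - HRrest = 183 - 67 = 116 bpm
Fraction = 71% = 0.71
Target = 67 + 0.71 * 116
Target = 67 + 82.36 = 149.36 bpm

149.36 bpm


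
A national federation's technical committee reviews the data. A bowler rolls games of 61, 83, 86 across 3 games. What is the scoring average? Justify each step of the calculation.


Average = sum / n
Sum = 230
Average = 230 / 3 = 76.6667

76.6667


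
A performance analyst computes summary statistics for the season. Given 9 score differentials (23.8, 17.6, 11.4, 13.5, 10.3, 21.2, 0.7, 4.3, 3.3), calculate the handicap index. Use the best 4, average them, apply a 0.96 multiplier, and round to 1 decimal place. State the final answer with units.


All differentials: 23.8, 17.6, 11.4, 13.5, 10.3, 21.2, 0.7, 4.3, 3.3
Sorted: 0.7, 3.3, 4.3, 10.3, 11.4, 13.5, 17.6, 21.2, 23.8
Best 4: 0.7, 3.3, 4.3, 10.3
Average of best = 18.6 / 4 = 4.65
Raw index = 4.65 * 0.96 = 4.464
Handicap index = round(4.464, 1) = 4.5

4.5


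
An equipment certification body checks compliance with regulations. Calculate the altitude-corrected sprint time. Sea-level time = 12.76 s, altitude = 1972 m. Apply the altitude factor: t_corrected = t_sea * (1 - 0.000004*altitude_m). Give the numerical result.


Correction factor = 1 - 0.000004 * 1972 = 0.992112
t_corrected = t_sea * factor = 12.76 * 0.992112
t_corrected = 12.6593 s

12.6593 s


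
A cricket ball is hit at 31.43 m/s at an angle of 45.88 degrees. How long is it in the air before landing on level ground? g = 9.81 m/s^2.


T = 2*v*sin(theta)/g
sin(theta) = sin(45.88 deg) = 0.7179
T = 2*31.43*0.7179 / 9.81
T = 45.1261 / 9.81 = 4.6 s

4.6 s


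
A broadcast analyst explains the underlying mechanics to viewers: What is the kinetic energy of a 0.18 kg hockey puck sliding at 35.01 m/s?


KE = 0.5 * m * v^2
KE = 0.5 * 0.18 * 35.01^2
KE = 0.5 * 0.18 * 1225.7001 = 110.313 J

110.313 J


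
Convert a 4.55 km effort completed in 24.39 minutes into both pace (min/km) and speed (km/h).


Pace = time / distance = 24.39 min / 4.55 km = 5.3604 min/km
Speed = distance / time_in_hours = 4.55 / 0.4065 hr
Speed = 11.1931 km/h

5.3604 min/km, 11.1931 km/h


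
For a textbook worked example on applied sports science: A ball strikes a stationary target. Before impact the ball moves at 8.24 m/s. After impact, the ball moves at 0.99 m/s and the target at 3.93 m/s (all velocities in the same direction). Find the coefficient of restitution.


e = (v2_after - v1_after) / (v1_before - v2_before)
Numerator = 3.93 - 0.99 = 2.94
Denominator = 8.24 - 0 = 8.24
e = 2.94 / 8.24 = 0.3568

0.3568


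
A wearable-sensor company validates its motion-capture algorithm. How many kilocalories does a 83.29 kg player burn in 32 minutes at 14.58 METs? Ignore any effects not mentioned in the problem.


kcal = MET * mass * time_hr
Convert time: 32 min = 0.5333 hr
kcal = 14.58 * 83.29 * 0.5333
kcal = 647.663 kcal

647.663 kcal


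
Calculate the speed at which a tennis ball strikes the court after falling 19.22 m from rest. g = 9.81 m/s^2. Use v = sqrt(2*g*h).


v = sqrt(2 * g * h)
v = sqrt(2 * 9.81 * 19.22)
v = sqrt(377.0964) = 19.419 m/s

19.419 m/s


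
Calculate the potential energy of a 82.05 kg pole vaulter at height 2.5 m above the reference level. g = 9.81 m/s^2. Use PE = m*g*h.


PE = m * g * h
PE = 82.05 * 9.81 * 2.5
PE = 804.9105 * 2.5 = 2012.2762 J

2012.2762 J


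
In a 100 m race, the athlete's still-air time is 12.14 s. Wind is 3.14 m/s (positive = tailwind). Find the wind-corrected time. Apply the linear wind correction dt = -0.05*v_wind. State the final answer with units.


dt = -0.05 * v_wind = -0.05 * 3.14 = -0.157 s
t_corrected = t_still + dt = 12.14 + (-0.157)
t_corrected = 11.983 s

11.983 s


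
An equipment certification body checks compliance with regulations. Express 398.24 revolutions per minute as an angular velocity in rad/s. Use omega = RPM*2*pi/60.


omega = RPM * 2 * pi / 60
omega = 398.24 * 2 * 3.14159 / 60
omega = 2502.2157 / 60 = 41.7036 rad/s

41.7036 rad/s


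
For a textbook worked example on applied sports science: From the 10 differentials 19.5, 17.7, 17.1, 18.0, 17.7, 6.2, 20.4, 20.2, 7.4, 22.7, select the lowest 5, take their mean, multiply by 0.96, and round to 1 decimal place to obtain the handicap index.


All differentials: 19.5, 17.7, 17.1, 18.0, 17.7, 6.2, 20.4, 20.2, 7.4, 22.7
Sorted: 6.2, 7.4, 17.1, 17.7, 17.7, 18.0, 19.5, 20.2, 20.4, 22.7
Best 5: 6.2, 7.4, 17.1, 17.7, 17.7
Average of best = 66.1 / 5 = 13.22
Raw index = 13.22 * 0.96 = 12.6912
Handicap index = round(12.6912, 1) = 12.7

12.7


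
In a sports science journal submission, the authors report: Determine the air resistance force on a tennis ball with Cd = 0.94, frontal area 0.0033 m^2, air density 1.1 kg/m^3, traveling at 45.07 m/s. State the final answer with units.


Fd = 0.5 * Cd * rho * A * v^2
Fd = 0.5 * 0.94 * 1.1 * 0.0033 * 45.07^2
v^2 = 2031.3049
Fd = 0.5 * 0.94 * 1.1 * 0.0033 * 2031.3049 = 3.4656 N

3.4656 N


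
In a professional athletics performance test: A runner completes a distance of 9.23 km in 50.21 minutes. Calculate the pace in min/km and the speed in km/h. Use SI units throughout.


Pace = time / distance = 50.21 min / 9.23 km = 5.4399 min/km
Speed = distance / time_in_hours = 9.23 / 0.8368 hr
Speed = 11.0297 km/h

5.4399 min/km, 11.0297 km/h


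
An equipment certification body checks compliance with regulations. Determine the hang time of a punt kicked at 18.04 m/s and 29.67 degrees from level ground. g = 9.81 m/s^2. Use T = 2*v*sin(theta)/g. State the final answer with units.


T = 2*v*sin(theta)/g
sin(theta) = sin(29.67 deg) = 0.495
T = 2*18.04*0.495 / 9.81
T = 17.8597 / 9.81 = 1.8206 s

1.8206 s


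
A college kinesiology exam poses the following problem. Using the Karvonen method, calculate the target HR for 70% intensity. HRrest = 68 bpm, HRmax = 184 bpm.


Target = HRrest + pct*(HRmax - HRrest)
Heart rate reserve = HRmax - HRrest = 184 - 68 = 116 bpm
Fraction = 70% = 0.7
Target = 68 + 0.7 * 116
Target = 68 + 81.2 = 149.2 bpm

149.2 bpm


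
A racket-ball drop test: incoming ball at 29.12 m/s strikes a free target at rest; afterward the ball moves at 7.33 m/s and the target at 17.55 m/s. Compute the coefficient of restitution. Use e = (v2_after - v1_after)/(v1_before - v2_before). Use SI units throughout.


e = (v2_after - v1_after) / (v1_before - v2_before)
Numerator = 17.55 - 7.33 = 10.22
Denominator = 29.12 - 0 = 29.12
e = 10.22 / 29.12 = 0.351

0.351


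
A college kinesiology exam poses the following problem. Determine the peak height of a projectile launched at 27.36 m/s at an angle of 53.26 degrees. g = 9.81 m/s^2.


H = (v*sin(theta))^2 / (2*g)
vy = v*sin(theta) = 27.36 * sin(53.26 deg) = 21.9252 m/s
H = vy^2 / (2*g) = 480.7127 / (2*9.81)
H = 480.7127 / 19.62 = 24.5012 m

24.5012 m


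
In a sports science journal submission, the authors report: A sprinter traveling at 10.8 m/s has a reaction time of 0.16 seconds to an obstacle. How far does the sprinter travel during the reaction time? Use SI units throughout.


d = v * t
d = 10.8 * 0.16
d = 1.728 m

1.728 m


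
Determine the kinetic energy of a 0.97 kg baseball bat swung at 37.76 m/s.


KE = 0.5 * m * v^2
KE = 0.5 * 0.97 * 37.76^2
KE = 0.5 * 0.97 * 1425.8176 = 691.5215 J

691.5215 J


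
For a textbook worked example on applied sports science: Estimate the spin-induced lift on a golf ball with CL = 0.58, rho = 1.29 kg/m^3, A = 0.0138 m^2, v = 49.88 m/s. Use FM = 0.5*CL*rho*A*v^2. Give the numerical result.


FM = 0.5 * CL * rho * A * v^2
FM = 0.5 * 0.58 * 1.29 * 0.0138 * 49.88^2
v^2 = 2488.0144
FM = 0.5 * 0.58 * 1.29 * 0.0138 * 2488.0144 = 12.8446 N

12.8446 N


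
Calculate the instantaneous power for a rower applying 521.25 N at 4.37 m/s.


P = F * v
P = 521.25 * 4.37
P = 2277.8625 W

2277.8625 W


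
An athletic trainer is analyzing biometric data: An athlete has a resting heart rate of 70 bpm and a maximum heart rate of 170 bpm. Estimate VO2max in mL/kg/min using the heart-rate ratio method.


VO2max = 15.3 * HRmax / HRrest
VO2max = 15.3 * 170 / 70
VO2max = 2601 / 70 = 37.1571 mL/kg/min

37.1571 mL/kg/min


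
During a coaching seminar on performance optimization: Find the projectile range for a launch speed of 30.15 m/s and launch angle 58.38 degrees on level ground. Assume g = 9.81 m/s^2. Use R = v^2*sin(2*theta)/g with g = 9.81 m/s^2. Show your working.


R = v^2 * sin(2*theta) / g
Convert angle to radians: theta = 58.38 deg = 1.0189 rad
sin(2*theta) = sin(2.0378) = 0.8929
R = 30.15^2 * 0.8929 / 9.81
R = 909.0225 * 0.8929 / 9.81 = 82.7387 m

82.7387 m


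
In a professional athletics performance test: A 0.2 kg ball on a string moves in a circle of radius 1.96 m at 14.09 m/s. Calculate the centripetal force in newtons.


Fc = m * v^2 / r
v^2 = 14.09^2 = 198.5281
Fc = 0.2 * 198.5281 / 1.96
Fc = 39.7056 / 1.96 = 20.258 N

20.258 N


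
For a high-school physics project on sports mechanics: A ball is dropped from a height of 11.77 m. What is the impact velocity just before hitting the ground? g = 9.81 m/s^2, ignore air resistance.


v = sqrt(2 * g * h)
v = sqrt(2 * 9.81 * 11.77)
v = sqrt(230.9274) = 15.1963 m/s

15.1963 m/s


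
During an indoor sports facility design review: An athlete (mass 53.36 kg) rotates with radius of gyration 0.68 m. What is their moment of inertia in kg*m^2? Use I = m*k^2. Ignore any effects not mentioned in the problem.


I = m * k^2
I = 53.36 * 0.68^2
I = 53.36 * 0.4624 = 24.6737 kg*m^2

24.6737 kg*m^2


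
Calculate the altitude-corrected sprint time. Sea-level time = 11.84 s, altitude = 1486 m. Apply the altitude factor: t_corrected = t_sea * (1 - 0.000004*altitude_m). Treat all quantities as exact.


Correction factor = 1 - 0.000004 * 1486 = 0.994056
t_corrected = t_sea * factor = 11.84 * 0.994056
t_corrected = 11.7696 s

11.7696 s


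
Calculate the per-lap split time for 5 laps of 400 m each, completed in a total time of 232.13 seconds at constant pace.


Split time = total_time / n_laps = 232.13 / 5
Split time = 46.426 s per lap

46.426 s


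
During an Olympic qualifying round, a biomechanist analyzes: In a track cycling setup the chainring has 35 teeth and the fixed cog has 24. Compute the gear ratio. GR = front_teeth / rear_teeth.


GR = front_teeth / rear_teeth
GR = 35 / 24
GR = 1.4583

1.4583


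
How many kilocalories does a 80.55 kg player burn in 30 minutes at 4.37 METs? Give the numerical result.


kcal = MET * mass * time_hr
Convert time: 30 min = 0.5 hr
kcal = 4.37 * 80.55 * 0.5
kcal = 176.0017 kcal

176.0017 kcal


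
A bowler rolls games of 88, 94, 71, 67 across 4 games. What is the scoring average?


Average = sum / n
Sum = 320
Average = 320 / 4 = 80

80


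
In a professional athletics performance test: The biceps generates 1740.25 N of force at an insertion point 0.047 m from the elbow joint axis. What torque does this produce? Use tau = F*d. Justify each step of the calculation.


tau = F * d
tau = 1740.25 * 0.047
tau = 81.7917 N*m

81.7917 N*m


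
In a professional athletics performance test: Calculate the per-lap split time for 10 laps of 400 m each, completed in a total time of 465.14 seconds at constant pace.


Split time = total_time / n_laps = 465.14 / 10
Split time = 46.514 s per lap

46.514 s


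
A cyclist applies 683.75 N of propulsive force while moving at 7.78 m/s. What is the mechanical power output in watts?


P = F * v
P = 683.75 * 7.78
P = 5319.575 W

5319.575 W


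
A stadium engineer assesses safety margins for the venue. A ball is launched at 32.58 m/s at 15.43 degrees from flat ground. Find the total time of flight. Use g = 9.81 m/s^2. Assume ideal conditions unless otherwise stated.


T = 2*v*sin(theta)/g
sin(theta) = sin(15.43 deg) = 0.2661
T = 2*32.58*0.2661 / 9.81
T = 17.3365 / 9.81 = 1.7672 s

1.7672 s
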